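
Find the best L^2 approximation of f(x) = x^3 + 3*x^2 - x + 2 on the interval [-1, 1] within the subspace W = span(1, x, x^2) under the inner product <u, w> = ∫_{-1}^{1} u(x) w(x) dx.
g(x) = 3*x^2 - 2*x/5 + 2

The best approximation g ∈ W is the orthogonal projection of f onto W. Writing g = a_0 + a_1 x + a_2 x^2, the coefficients solve the normal equations G · a = b where
  G_{ij} = <φ_i, φ_j> and b_i = <f, φ_i>, with φ_0 = 1, φ_1 = x, φ_2 = x^2.
G =
  [2, 0, 2/3]
  [0, 2/3, 0]
  [2/3, 0, 2/5],
b = (6, -4/15, 38/15).
Solving gives a_0 = 2, a_1 = -2/5, a_2 = 3, so
  g(x) = 3*x^2 - 2*x/5 + 2.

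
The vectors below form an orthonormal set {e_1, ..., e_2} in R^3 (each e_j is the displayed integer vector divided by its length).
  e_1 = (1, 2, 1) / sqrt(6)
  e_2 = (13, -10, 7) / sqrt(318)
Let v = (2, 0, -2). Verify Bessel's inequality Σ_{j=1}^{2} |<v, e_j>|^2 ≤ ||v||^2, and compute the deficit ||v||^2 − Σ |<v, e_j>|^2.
Σ |<v, e_j>|^2 = 24/53; ||v||^2 = 8; deficit = 400/53

Write each e_j = u_j / sqrt(<u_j, u_j>) where u_j is the displayed integer vector. Then <v, e_j> = <v, u_j> / sqrt(<u_j, u_j>), so |<v, e_j>|^2 = <v, u_j>^2 / <u_j, u_j>.
Coefficients: <v, e_1> = 0/sqrt(6), <v, e_2> = 12/sqrt(318).
Square and sum: Σ |<v, e_j>|^2 = 24/53.
Compute ||v||^2 = v·v = 8.
Deficit = 8 − 24/53 = 400/53 ≥ 0, confirming Bessel's inequality. (The deficit equals ||v − Σ <v,e_j> e_j||^2, the squared distance from v to span{e_j}.)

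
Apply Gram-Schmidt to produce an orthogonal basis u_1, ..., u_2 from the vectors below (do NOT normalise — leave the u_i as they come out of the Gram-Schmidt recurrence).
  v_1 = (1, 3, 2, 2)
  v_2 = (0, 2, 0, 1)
Orthogonal basis:
  u_1 = (1, 3, 2, 2)
  u_2 = (-4/9, 2/3, -8/9, 1/9)

Apply the Gram-Schmidt recurrence
  u_1 = v_1
  u_i = v_i − Σ_{j<i} ((v_i · u_j) / (u_j · u_j)) · u_j.

Step by step this gives:
  u_1 = (1, 3, 2, 2)
  u_2 = (-4/9, 2/3, -8/9, 1/9)

Orthogonality check:
  u_2 · u_1 = 0 (should be 0)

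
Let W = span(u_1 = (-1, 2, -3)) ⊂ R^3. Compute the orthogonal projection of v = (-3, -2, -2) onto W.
proj_W(v) = (-5/14, 5/7, -15/14)

Set up U = [u_1 | ... | u_1] ∈ R^(3×1). The projector onto W = col(U) is P = U (U^T U)^(-1) U^T.
Compute U^T U =
  [14],
and U^T v = (5).
Solve U^T U · c = U^T v for the coefficients: c = (5/14). The projection is proj_W(v) = U c.
Check: (v - proj_W(v)) · u_1 = 0  (should be 0).
Result: proj_W(v) = (-5/14, 5/7, -15/14).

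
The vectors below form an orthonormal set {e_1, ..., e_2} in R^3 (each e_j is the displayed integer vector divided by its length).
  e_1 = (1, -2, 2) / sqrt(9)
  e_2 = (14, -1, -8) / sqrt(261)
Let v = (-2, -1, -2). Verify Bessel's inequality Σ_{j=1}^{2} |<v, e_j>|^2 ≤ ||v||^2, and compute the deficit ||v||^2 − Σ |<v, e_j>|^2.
Σ |<v, e_j>|^2 = 65/29; ||v||^2 = 9; deficit = 196/29

Write each e_j = u_j / sqrt(<u_j, u_j>) where u_j is the displayed integer vector. Then <v, e_j> = <v, u_j> / sqrt(<u_j, u_j>), so |<v, e_j>|^2 = <v, u_j>^2 / <u_j, u_j>.
Coefficients: <v, e_1> = -4/sqrt(9), <v, e_2> = -11/sqrt(261).
Square and sum: Σ |<v, e_j>|^2 = 65/29.
Compute ||v||^2 = v·v = 9.
Deficit = 9 − 65/29 = 196/29 ≥ 0, confirming Bessel's inequality. (The deficit equals ||v − Σ <v,e_j> e_j||^2, the squared distance from v to span{e_j}.)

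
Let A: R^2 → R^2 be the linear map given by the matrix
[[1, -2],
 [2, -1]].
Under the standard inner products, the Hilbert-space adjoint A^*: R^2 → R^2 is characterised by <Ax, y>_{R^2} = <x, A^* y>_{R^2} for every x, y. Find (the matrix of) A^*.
A^* = A^T =
[[1, 2],
 [-2, -1]]

For real matrices with standard dot products, the defining identity <Ax, y> = <x, A^* y> gives (Ax)^T y = x^T (A^*) y, i.e. x^T A^T y = x^T (A^*) y. Since this holds for all x, y, we must have A^* = A^T. Therefore
A^* =
[[1, 2],
 [-2, -1]].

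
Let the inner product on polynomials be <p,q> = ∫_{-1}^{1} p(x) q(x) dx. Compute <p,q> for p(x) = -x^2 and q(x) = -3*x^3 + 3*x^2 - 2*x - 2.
<p,q> = 2/15

Expand the product: p(x)·q(x) = 3*x^5 - 3*x^4 + 2*x^3 + 2*x^2.
∫_{-1}^{1} of each monomial x^k gives [2/(k+1) if k even, 0 if k odd]. Integrating term-by-term (or equivalently evaluating the antiderivative F(x) = x^6/2 - 3*x^5/5 + x^4/2 + 2*x^3/3 at the endpoints):
  F(1) − F(−1) = 16/15 − (14/15) = 2/15.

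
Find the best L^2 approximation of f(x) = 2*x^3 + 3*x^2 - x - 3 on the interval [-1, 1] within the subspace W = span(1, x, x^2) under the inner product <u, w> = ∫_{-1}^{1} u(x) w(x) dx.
g(x) = 3*x^2 + x/5 - 3

The best approximation g ∈ W is the orthogonal projection of f onto W. Writing g = a_0 + a_1 x + a_2 x^2, the coefficients solve the normal equations G · a = b where
  G_{ij} = <φ_i, φ_j> and b_i = <f, φ_i>, with φ_0 = 1, φ_1 = x, φ_2 = x^2.
G =
  [2, 0, 2/3]
  [0, 2/3, 0]
  [2/3, 0, 2/5],
b = (-4, 2/15, -4/5).
Solving gives a_0 = -3, a_1 = 1/5, a_2 = 3, so
  g(x) = 3*x^2 + x/5 - 3.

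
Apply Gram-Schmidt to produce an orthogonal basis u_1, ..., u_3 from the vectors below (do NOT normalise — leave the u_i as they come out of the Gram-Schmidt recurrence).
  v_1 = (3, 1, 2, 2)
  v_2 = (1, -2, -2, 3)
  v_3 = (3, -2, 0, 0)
Orthogonal basis:
  u_1 = (3, 1, 2, 2)
  u_2 = (1/2, -13/6, -7/3, 8/3)
  u_3 = (5/3, -5/3, 0, -5/3)

Apply the Gram-Schmidt recurrence
  u_1 = v_1
  u_i = v_i − Σ_{j<i} ((v_i · u_j) / (u_j · u_j)) · u_j.

Step by step this gives:
  u_1 = (3, 1, 2, 2)
  u_2 = (1/2, -13/6, -7/3, 8/3)
  u_3 = (5/3, -5/3, 0, -5/3)

Orthogonality check:
  u_2 · u_1 = 0 (should be 0)
  u_3 · u_1 = 0 (should be 0)
  u_3 · u_2 = 0 (should be 0)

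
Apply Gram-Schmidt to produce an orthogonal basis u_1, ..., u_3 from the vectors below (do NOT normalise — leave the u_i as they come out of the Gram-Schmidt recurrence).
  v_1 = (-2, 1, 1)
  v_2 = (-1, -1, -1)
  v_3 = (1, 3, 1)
Orthogonal basis:
  u_1 = (-2, 1, 1)
  u_2 = (-1, -1, -1)
  u_3 = (0, 1, -1)

Apply the Gram-Schmidt recurrence
  u_1 = v_1
  u_i = v_i − Σ_{j<i} ((v_i · u_j) / (u_j · u_j)) · u_j.

Step by step this gives:
  u_1 = (-2, 1, 1)
  u_2 = (-1, -1, -1)
  u_3 = (0, 1, -1)

Orthogonality check:
  u_2 · u_1 = 0 (should be 0)
  u_3 · u_1 = 0 (should be 0)
  u_3 · u_2 = 0 (should be 0)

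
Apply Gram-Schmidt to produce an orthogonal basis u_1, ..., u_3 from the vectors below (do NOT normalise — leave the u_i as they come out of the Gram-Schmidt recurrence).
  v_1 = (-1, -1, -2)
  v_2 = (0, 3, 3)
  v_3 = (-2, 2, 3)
Orthogonal basis:
  u_1 = (-1, -1, -2)
  u_2 = (-3/2, 3/2, 0)
  u_3 = (-1, -1, 1)

Apply the Gram-Schmidt recurrence
  u_1 = v_1
  u_i = v_i − Σ_{j<i} ((v_i · u_j) / (u_j · u_j)) · u_j.

Step by step this gives:
  u_1 = (-1, -1, -2)
  u_2 = (-3/2, 3/2, 0)
  u_3 = (-1, -1, 1)

Orthogonality check:
  u_2 · u_1 = 0 (should be 0)
  u_3 · u_1 = 0 (should be 0)
  u_3 · u_2 = 0 (should be 0)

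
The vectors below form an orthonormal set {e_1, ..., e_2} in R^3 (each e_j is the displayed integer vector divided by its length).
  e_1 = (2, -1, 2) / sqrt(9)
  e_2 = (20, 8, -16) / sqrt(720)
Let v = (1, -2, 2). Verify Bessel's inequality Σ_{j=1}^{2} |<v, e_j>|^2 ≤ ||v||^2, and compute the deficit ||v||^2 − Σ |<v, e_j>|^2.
Σ |<v, e_j>|^2 = 41/5; ||v||^2 = 9; deficit = 4/5

Write each e_j = u_j / sqrt(<u_j, u_j>) where u_j is the displayed integer vector. Then <v, e_j> = <v, u_j> / sqrt(<u_j, u_j>), so |<v, e_j>|^2 = <v, u_j>^2 / <u_j, u_j>.
Coefficients: <v, e_1> = 8/sqrt(9), <v, e_2> = -28/sqrt(720).
Square and sum: Σ |<v, e_j>|^2 = 41/5.
Compute ||v||^2 = v·v = 9.
Deficit = 9 − 41/5 = 4/5 ≥ 0, confirming Bessel's inequality. (The deficit equals ||v − Σ <v,e_j> e_j||^2, the squared distance from v to span{e_j}.)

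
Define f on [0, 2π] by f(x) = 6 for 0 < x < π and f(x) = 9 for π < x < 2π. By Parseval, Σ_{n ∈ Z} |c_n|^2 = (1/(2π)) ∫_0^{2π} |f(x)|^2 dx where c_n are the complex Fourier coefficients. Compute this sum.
Σ |c_n|^2 = 117/2

Parseval equates the L^2 energy of f (normalised by 1/(2π)) with the ℓ^2 sum of its Fourier coefficients: (1/(2π)) ∫_0^{2π} |f|^2 = Σ |c_n|^2.
Compute the left side: (1/(2π)) [∫_0^π 6^2 dx + ∫_π^{2π} 9^2 dx] = (1/(2π)) · (36π + 81π) = (36 + 81)/2 = 117/2.
So Σ_{n ∈ Z} |c_n|^2 = 117/2.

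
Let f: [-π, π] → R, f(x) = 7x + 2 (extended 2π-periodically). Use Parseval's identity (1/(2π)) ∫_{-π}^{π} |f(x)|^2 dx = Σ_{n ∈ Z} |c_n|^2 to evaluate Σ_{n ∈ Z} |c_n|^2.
Σ |c_n|^2 = 49π^2/3 + 4

Expand and integrate term by term over [-π, π]:
  ∫ (7x)^2 dx = 49·(2π^3/3); ∫ 2·7·(2)·x dx = 0 (odd integrand); ∫ 2^2 dx = 4·2π.
So (1/(2π)) ∫_{-π}^{π} (7x + 2)^2 dx = 49π^2/3 + 4 = 49π^2/3 + 4.
Parseval ⇒ Σ |c_n|^2 = 49π^2/3 + 4.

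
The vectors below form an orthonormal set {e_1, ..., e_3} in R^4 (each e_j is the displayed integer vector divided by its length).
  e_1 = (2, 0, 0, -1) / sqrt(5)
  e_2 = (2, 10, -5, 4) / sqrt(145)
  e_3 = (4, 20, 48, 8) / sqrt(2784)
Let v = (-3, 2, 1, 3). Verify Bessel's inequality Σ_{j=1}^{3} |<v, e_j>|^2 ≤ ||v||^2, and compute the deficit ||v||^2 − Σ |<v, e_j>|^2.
Σ |<v, e_j>|^2 = 137/6; ||v||^2 = 23; deficit = 1/6

Write each e_j = u_j / sqrt(<u_j, u_j>) where u_j is the displayed integer vector. Then <v, e_j> = <v, u_j> / sqrt(<u_j, u_j>), so |<v, e_j>|^2 = <v, u_j>^2 / <u_j, u_j>.
Coefficients: <v, e_1> = -9/sqrt(5), <v, e_2> = 21/sqrt(145), <v, e_3> = 100/sqrt(2784).
Square and sum: Σ |<v, e_j>|^2 = 137/6.
Compute ||v||^2 = v·v = 23.
Deficit = 23 − 137/6 = 1/6 ≥ 0, confirming Bessel's inequality. (The deficit equals ||v − Σ <v,e_j> e_j||^2, the squared distance from v to span{e_j}.)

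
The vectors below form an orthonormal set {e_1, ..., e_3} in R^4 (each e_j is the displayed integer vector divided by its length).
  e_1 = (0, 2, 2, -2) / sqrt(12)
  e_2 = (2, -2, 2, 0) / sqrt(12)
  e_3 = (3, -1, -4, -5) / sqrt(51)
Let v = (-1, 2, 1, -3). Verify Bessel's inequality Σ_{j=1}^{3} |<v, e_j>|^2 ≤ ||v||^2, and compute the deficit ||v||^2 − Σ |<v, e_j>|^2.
Σ |<v, e_j>|^2 = 716/51; ||v||^2 = 15; deficit = 49/51

Write each e_j = u_j / sqrt(<u_j, u_j>) where u_j is the displayed integer vector. Then <v, e_j> = <v, u_j> / sqrt(<u_j, u_j>), so |<v, e_j>|^2 = <v, u_j>^2 / <u_j, u_j>.
Coefficients: <v, e_1> = 12/sqrt(12), <v, e_2> = -4/sqrt(12), <v, e_3> = 6/sqrt(51).
Square and sum: Σ |<v, e_j>|^2 = 716/51.
Compute ||v||^2 = v·v = 15.
Deficit = 15 − 716/51 = 49/51 ≥ 0, confirming Bessel's inequality. (The deficit equals ||v − Σ <v,e_j> e_j||^2, the squared distance from v to span{e_j}.)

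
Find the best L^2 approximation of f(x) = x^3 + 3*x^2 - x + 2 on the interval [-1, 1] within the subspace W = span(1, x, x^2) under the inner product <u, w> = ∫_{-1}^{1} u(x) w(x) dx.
g(x) = 3*x^2 - 2*x/5 + 2

The best approximation g ∈ W is the orthogonal projection of f onto W. Writing g = a_0 + a_1 x + a_2 x^2, the coefficients solve the normal equations G · a = b where
  G_{ij} = <φ_i, φ_j> and b_i = <f, φ_i>, with φ_0 = 1, φ_1 = x, φ_2 = x^2.
G =
  [2, 0, 2/3]
  [0, 2/3, 0]
  [2/3, 0, 2/5],
b = (6, -4/15, 38/15).
Solving gives a_0 = 2, a_1 = -2/5, a_2 = 3, so
  g(x) = 3*x^2 - 2*x/5 + 2.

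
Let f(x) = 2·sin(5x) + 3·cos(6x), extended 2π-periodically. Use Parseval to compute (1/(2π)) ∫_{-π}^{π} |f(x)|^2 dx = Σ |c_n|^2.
Σ |c_n|^2 = 13/2

Expand |f|^2 and use orthogonality of {sin(nx), cos(mx)} on [-π, π]:
  ∫_{-π}^{π} sin(nx)^2 dx = π, ∫ cos(mx)^2 dx = π, and cross terms integrate to 0.
So ∫_{-π}^{π} f(x)^2 dx = 2^2 · π + 3^2 · π = (4 + 9)π.
Divide by 2π: (4 + 9)/2 = 13/2.
By Parseval, this equals Σ |c_n|^2.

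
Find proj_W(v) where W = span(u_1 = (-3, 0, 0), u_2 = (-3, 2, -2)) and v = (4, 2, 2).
proj_W(v) = (4, 0, 0)

Set up U = [u_1 | ... | u_2] ∈ R^(3×2). The projector onto W = col(U) is P = U (U^T U)^(-1) U^T.
Compute U^T U =
  [9, 9]
  [9, 17],
and U^T v = (-12, -12).
Solve U^T U · c = U^T v for the coefficients: c = (-4/3, 0). The projection is proj_W(v) = U c.
Check: (v - proj_W(v)) · u_1 = 0  (should be 0).
Check: (v - proj_W(v)) · u_2 = 0  (should be 0).
Result: proj_W(v) = (4, 0, 0).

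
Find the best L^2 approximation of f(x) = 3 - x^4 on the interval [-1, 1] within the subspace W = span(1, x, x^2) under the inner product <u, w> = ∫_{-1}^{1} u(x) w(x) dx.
g(x) = 108/35 - 6*x^2/7

The best approximation g ∈ W is the orthogonal projection of f onto W. Writing g = a_0 + a_1 x + a_2 x^2, the coefficients solve the normal equations G · a = b where
  G_{ij} = <φ_i, φ_j> and b_i = <f, φ_i>, with φ_0 = 1, φ_1 = x, φ_2 = x^2.
G =
  [2, 0, 2/3]
  [0, 2/3, 0]
  [2/3, 0, 2/5],
b = (28/5, 0, 12/7).
Solving gives a_0 = 108/35, a_1 = 0, a_2 = -6/7, so
  g(x) = 108/35 - 6*x^2/7.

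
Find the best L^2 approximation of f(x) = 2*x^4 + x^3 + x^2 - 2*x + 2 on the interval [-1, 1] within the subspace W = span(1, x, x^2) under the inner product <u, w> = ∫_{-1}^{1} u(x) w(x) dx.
g(x) = 19*x^2/7 - 7*x/5 + 64/35

The best approximation g ∈ W is the orthogonal projection of f onto W. Writing g = a_0 + a_1 x + a_2 x^2, the coefficients solve the normal equations G · a = b where
  G_{ij} = <φ_i, φ_j> and b_i = <f, φ_i>, with φ_0 = 1, φ_1 = x, φ_2 = x^2.
G =
  [2, 0, 2/3]
  [0, 2/3, 0]
  [2/3, 0, 2/5],
b = (82/15, -14/15, 242/105).
Solving gives a_0 = 64/35, a_1 = -7/5, a_2 = 19/7, so
  g(x) = 19*x^2/7 - 7*x/5 + 64/35.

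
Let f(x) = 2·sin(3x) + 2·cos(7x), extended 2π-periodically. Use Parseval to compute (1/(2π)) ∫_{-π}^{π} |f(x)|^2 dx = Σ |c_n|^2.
Σ |c_n|^2 = 4

Expand |f|^2 and use orthogonality of {sin(nx), cos(mx)} on [-π, π]:
  ∫_{-π}^{π} sin(nx)^2 dx = π, ∫ cos(mx)^2 dx = π, and cross terms integrate to 0.
So ∫_{-π}^{π} f(x)^2 dx = 2^2 · π + 2^2 · π = (4 + 4)π.
Divide by 2π: (4 + 4)/2 = 4.
By Parseval, this equals Σ |c_n|^2.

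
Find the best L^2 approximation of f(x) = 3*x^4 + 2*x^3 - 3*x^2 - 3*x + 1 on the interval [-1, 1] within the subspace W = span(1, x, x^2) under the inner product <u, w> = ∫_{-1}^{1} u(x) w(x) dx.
g(x) = -3*x^2/7 - 9*x/5 + 26/35

The best approximation g ∈ W is the orthogonal projection of f onto W. Writing g = a_0 + a_1 x + a_2 x^2, the coefficients solve the normal equations G · a = b where
  G_{ij} = <φ_i, φ_j> and b_i = <f, φ_i>, with φ_0 = 1, φ_1 = x, φ_2 = x^2.
G =
  [2, 0, 2/3]
  [0, 2/3, 0]
  [2/3, 0, 2/5],
b = (6/5, -6/5, 34/105).
Solving gives a_0 = 26/35, a_1 = -9/5, a_2 = -3/7, so
  g(x) = -3*x^2/7 - 9*x/5 + 26/35.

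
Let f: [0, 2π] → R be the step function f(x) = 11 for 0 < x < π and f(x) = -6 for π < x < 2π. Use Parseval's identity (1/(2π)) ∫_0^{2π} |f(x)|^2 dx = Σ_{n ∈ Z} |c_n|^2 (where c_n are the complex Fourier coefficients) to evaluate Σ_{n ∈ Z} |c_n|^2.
Σ |c_n|^2 = 157/2

Parseval equates the L^2 energy of f (normalised by 1/(2π)) with the ℓ^2 sum of its Fourier coefficients: (1/(2π)) ∫_0^{2π} |f|^2 = Σ |c_n|^2.
Compute the left side: (1/(2π)) [∫_0^π 11^2 dx + ∫_π^{2π} (-6)^2 dx] = (1/(2π)) · (121π + 36π) = (121 + 36)/2 = 157/2.
So Σ_{n ∈ Z} |c_n|^2 = 157/2.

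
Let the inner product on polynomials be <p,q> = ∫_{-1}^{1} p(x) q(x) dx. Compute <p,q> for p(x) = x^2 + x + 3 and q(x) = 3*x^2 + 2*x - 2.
<p,q> = -24/5

Expand the product: p(x)·q(x) = 3*x^4 + 5*x^3 + 9*x^2 + 4*x - 6.
∫_{-1}^{1} of each monomial x^k gives [2/(k+1) if k even, 0 if k odd]. Integrating term-by-term (or equivalently evaluating the antiderivative F(x) = 3*x^5/5 + 5*x^4/4 + 3*x^3 + 2*x^2 - 6*x at the endpoints):
  F(1) − F(−1) = 17/20 − (113/20) = -24/5.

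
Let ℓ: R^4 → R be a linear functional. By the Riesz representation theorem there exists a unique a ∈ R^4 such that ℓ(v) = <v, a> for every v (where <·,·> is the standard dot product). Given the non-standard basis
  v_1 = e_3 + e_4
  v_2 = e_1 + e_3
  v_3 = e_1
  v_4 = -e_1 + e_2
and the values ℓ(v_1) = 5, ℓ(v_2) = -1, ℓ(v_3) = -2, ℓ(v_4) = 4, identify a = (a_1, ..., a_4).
a = (-2, 2, 1, 4)

Write a = (a_1, ..., a_4) in the standard basis. For each basis vector v_i, ℓ(v_i) = <v_i, a> is a linear equation in the a_j's. Collect the n equations into a matrix system V a = ℓ, where row i of V is v_i (expressed in the standard basis). Since V is invertible (lower-triangular with 1s on the diagonal, up to permutation), solve by back-substitution:
  V =
[[0, 0, 1, 1],
 [1, 0, 1, 0],
 [1, 0, 0, 0],
 [-1, 1, 0, 0]]
  V a = (5, -1, -2, 4)
Solving gives a = (-2, 2, 1, 4).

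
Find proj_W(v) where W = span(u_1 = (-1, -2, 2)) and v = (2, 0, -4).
proj_W(v) = (10/9, 20/9, -20/9)

Set up U = [u_1 | ... | u_1] ∈ R^(3×1). The projector onto W = col(U) is P = U (U^T U)^(-1) U^T.
Compute U^T U =
  [9],
and U^T v = (-10).
Solve U^T U · c = U^T v for the coefficients: c = (-10/9). The projection is proj_W(v) = U c.
Check: (v - proj_W(v)) · u_1 = 0  (should be 0).
Result: proj_W(v) = (10/9, 20/9, -20/9).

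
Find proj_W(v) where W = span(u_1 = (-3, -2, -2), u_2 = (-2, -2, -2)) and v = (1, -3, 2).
proj_W(v) = (1, -1/2, -1/2)

Set up U = [u_1 | ... | u_2] ∈ R^(3×2). The projector onto W = col(U) is P = U (U^T U)^(-1) U^T.
Compute U^T U =
  [17, 14]
  [14, 12],
and U^T v = (-1, 0).
Solve U^T U · c = U^T v for the coefficients: c = (-3/2, 7/4). The projection is proj_W(v) = U c.
Check: (v - proj_W(v)) · u_1 = 0  (should be 0).
Check: (v - proj_W(v)) · u_2 = 0  (should be 0).
Result: proj_W(v) = (1, -1/2, -1/2).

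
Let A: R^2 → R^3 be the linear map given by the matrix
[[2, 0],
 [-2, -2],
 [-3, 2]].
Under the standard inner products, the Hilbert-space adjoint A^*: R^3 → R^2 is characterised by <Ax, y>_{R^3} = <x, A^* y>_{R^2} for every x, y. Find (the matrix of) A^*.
A^* = A^T =
[[2, -2, -3],
 [0, -2, 2]]

For real matrices with standard dot products, the defining identity <Ax, y> = <x, A^* y> gives (Ax)^T y = x^T (A^*) y, i.e. x^T A^T y = x^T (A^*) y. Since this holds for all x, y, we must have A^* = A^T. Therefore
A^* =
[[2, -2, -3],
 [0, -2, 2]].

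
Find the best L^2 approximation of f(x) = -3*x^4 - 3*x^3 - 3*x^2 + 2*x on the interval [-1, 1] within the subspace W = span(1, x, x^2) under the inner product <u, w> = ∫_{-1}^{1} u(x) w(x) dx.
g(x) = -39*x^2/7 + x/5 + 9/35

The best approximation g ∈ W is the orthogonal projection of f onto W. Writing g = a_0 + a_1 x + a_2 x^2, the coefficients solve the normal equations G · a = b where
  G_{ij} = <φ_i, φ_j> and b_i = <f, φ_i>, with φ_0 = 1, φ_1 = x, φ_2 = x^2.
G =
  [2, 0, 2/3]
  [0, 2/3, 0]
  [2/3, 0, 2/5],
b = (-16/5, 2/15, -72/35).
Solving gives a_0 = 9/35, a_1 = 1/5, a_2 = -39/7, so
  g(x) = -39*x^2/7 + x/5 + 9/35.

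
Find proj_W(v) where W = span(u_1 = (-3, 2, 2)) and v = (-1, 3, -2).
proj_W(v) = (-15/17, 10/17, 10/17)

Set up U = [u_1 | ... | u_1] ∈ R^(3×1). The projector onto W = col(U) is P = U (U^T U)^(-1) U^T.
Compute U^T U =
  [17],
and U^T v = (5).
Solve U^T U · c = U^T v for the coefficients: c = (5/17). The projection is proj_W(v) = U c.
Check: (v - proj_W(v)) · u_1 = 0  (should be 0).
Result: proj_W(v) = (-15/17, 10/17, 10/17).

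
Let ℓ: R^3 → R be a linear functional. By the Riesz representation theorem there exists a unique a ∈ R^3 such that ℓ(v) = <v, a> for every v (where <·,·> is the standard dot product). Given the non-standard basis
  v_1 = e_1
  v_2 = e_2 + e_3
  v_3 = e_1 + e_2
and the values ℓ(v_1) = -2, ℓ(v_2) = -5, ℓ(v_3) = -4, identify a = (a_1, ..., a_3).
a = (-2, -2, -3)

Write a = (a_1, ..., a_3) in the standard basis. For each basis vector v_i, ℓ(v_i) = <v_i, a> is a linear equation in the a_j's. Collect the n equations into a matrix system V a = ℓ, where row i of V is v_i (expressed in the standard basis). Since V is invertible (lower-triangular with 1s on the diagonal, up to permutation), solve by back-substitution:
  V =
[[1, 0, 0],
 [0, 1, 1],
 [1, 1, 0]]
  V a = (-2, -5, -4)
Solving gives a = (-2, -2, -3).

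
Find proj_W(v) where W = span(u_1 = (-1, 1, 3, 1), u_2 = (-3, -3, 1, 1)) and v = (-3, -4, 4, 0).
proj_W(v) = (-111/28, -81/28, 11/4, 47/28)

Set up U = [u_1 | ... | u_2] ∈ R^(4×2). The projector onto W = col(U) is P = U (U^T U)^(-1) U^T.
Compute U^T U =
  [12, 4]
  [4, 20],
and U^T v = (11, 25).
Solve U^T U · c = U^T v for the coefficients: c = (15/28, 8/7). The projection is proj_W(v) = U c.
Check: (v - proj_W(v)) · u_1 = 0  (should be 0).
Check: (v - proj_W(v)) · u_2 = 0  (should be 0).
Result: proj_W(v) = (-111/28, -81/28, 11/4, 47/28).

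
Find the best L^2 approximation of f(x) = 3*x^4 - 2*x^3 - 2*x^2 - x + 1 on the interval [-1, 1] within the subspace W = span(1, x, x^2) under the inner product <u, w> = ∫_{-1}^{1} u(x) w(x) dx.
g(x) = 4*x^2/7 - 11*x/5 + 26/35

The best approximation g ∈ W is the orthogonal projection of f onto W. Writing g = a_0 + a_1 x + a_2 x^2, the coefficients solve the normal equations G · a = b where
  G_{ij} = <φ_i, φ_j> and b_i = <f, φ_i>, with φ_0 = 1, φ_1 = x, φ_2 = x^2.
G =
  [2, 0, 2/3]
  [0, 2/3, 0]
  [2/3, 0, 2/5],
b = (28/15, -22/15, 76/105).
Solving gives a_0 = 26/35, a_1 = -11/5, a_2 = 4/7, so
  g(x) = 4*x^2/7 - 11*x/5 + 26/35.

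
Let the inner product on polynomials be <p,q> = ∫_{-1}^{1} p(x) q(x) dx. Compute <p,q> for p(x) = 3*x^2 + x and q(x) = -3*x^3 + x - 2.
<p,q> = -68/15

Expand the product: p(x)·q(x) = -9*x^5 - 3*x^4 + 3*x^3 - 5*x^2 - 2*x.
∫_{-1}^{1} of each monomial x^k gives [2/(k+1) if k even, 0 if k odd]. Integrating term-by-term (or equivalently evaluating the antiderivative F(x) = -3*x^6/2 - 3*x^5/5 + 3*x^4/4 - 5*x^3/3 - x^2 at the endpoints):
  F(1) − F(−1) = -241/60 − (31/60) = -68/15.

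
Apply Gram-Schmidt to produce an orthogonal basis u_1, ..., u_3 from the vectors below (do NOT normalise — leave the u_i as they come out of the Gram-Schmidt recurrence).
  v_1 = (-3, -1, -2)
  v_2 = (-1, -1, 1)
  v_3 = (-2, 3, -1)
Orthogonal basis:
  u_1 = (-3, -1, -2)
  u_2 = (-4/7, -6/7, 9/7)
  u_3 = (-3/2, 5/2, 1)

Apply the Gram-Schmidt recurrence
  u_1 = v_1
  u_i = v_i − Σ_{j<i} ((v_i · u_j) / (u_j · u_j)) · u_j.

Step by step this gives:
  u_1 = (-3, -1, -2)
  u_2 = (-4/7, -6/7, 9/7)
  u_3 = (-3/2, 5/2, 1)

Orthogonality check:
  u_2 · u_1 = 0 (should be 0)
  u_3 · u_1 = 0 (should be 0)
  u_3 · u_2 = 0 (should be 0)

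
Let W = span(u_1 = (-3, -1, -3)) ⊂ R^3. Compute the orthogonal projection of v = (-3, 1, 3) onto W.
proj_W(v) = (3/19, 1/19, 3/19)

Set up U = [u_1 | ... | u_1] ∈ R^(3×1). The projector onto W = col(U) is P = U (U^T U)^(-1) U^T.
Compute U^T U =
  [19],
and U^T v = (-1).
Solve U^T U · c = U^T v for the coefficients: c = (-1/19). The projection is proj_W(v) = U c.
Check: (v - proj_W(v)) · u_1 = 0  (should be 0).
Result: proj_W(v) = (3/19, 1/19, 3/19).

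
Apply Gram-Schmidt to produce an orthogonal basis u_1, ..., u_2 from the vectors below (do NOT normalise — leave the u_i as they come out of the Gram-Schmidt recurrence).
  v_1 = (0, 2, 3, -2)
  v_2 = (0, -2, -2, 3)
Orthogonal basis:
  u_1 = (0, 2, 3, -2)
  u_2 = (0, -2/17, 14/17, 19/17)

Apply the Gram-Schmidt recurrence
  u_1 = v_1
  u_i = v_i − Σ_{j<i} ((v_i · u_j) / (u_j · u_j)) · u_j.

Step by step this gives:
  u_1 = (0, 2, 3, -2)
  u_2 = (0, -2/17, 14/17, 19/17)

Orthogonality check:
  u_2 · u_1 = 0 (should be 0)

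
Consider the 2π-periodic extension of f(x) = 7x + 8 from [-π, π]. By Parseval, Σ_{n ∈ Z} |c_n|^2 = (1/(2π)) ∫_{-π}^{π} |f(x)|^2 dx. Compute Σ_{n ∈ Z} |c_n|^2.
Σ |c_n|^2 = 49π^2/3 + 64

Expand and integrate term by term over [-π, π]:
  ∫ (7x)^2 dx = 49·(2π^3/3); ∫ 2·7·(8)·x dx = 0 (odd integrand); ∫ 8^2 dx = 64·2π.
So (1/(2π)) ∫_{-π}^{π} (7x + 8)^2 dx = 49π^2/3 + 64 = 49π^2/3 + 64.
Parseval ⇒ Σ |c_n|^2 = 49π^2/3 + 64.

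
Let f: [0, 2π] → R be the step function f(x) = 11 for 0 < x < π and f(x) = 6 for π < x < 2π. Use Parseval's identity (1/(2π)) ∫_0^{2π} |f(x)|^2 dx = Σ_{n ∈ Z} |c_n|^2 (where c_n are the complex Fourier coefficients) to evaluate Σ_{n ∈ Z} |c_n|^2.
Σ |c_n|^2 = 157/2

Parseval equates the L^2 energy of f (normalised by 1/(2π)) with the ℓ^2 sum of its Fourier coefficients: (1/(2π)) ∫_0^{2π} |f|^2 = Σ |c_n|^2.
Compute the left side: (1/(2π)) [∫_0^π 11^2 dx + ∫_π^{2π} 6^2 dx] = (1/(2π)) · (121π + 36π) = (121 + 36)/2 = 157/2.
So Σ_{n ∈ Z} |c_n|^2 = 157/2.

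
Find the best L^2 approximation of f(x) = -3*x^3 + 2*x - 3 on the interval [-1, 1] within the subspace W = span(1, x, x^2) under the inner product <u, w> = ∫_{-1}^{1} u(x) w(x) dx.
g(x) = x/5 - 3

The best approximation g ∈ W is the orthogonal projection of f onto W. Writing g = a_0 + a_1 x + a_2 x^2, the coefficients solve the normal equations G · a = b where
  G_{ij} = <φ_i, φ_j> and b_i = <f, φ_i>, with φ_0 = 1, φ_1 = x, φ_2 = x^2.
G =
  [2, 0, 2/3]
  [0, 2/3, 0]
  [2/3, 0, 2/5],
b = (-6, 2/15, -2).
Solving gives a_0 = -3, a_1 = 1/5, a_2 = 0, so
  g(x) = x/5 - 3.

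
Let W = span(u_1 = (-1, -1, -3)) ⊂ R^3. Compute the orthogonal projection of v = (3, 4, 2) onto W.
proj_W(v) = (13/11, 13/11, 39/11)

Set up U = [u_1 | ... | u_1] ∈ R^(3×1). The projector onto W = col(U) is P = U (U^T U)^(-1) U^T.
Compute U^T U =
  [11],
and U^T v = (-13).
Solve U^T U · c = U^T v for the coefficients: c = (-13/11). The projection is proj_W(v) = U c.
Check: (v - proj_W(v)) · u_1 = 0  (should be 0).
Result: proj_W(v) = (13/11, 13/11, 39/11).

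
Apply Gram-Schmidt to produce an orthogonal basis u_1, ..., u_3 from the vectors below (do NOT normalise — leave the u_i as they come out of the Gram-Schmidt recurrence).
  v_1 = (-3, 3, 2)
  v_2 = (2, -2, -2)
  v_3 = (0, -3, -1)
Orthogonal basis:
  u_1 = (-3, 3, 2)
  u_2 = (-2/11, 2/11, -6/11)
  u_3 = (-3/2, -3/2, 0)

Apply the Gram-Schmidt recurrence
  u_1 = v_1
  u_i = v_i − Σ_{j<i} ((v_i · u_j) / (u_j · u_j)) · u_j.

Step by step this gives:
  u_1 = (-3, 3, 2)
  u_2 = (-2/11, 2/11, -6/11)
  u_3 = (-3/2, -3/2, 0)

Orthogonality check:
  u_2 · u_1 = 0 (should be 0)
  u_3 · u_1 = 0 (should be 0)
  u_3 · u_2 = 0 (should be 0)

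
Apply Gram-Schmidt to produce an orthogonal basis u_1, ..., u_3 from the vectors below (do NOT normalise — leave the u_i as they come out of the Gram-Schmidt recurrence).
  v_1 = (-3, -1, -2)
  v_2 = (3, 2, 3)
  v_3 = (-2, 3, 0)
Orthogonal basis:
  u_1 = (-3, -1, -2)
  u_2 = (-9/14, 11/14, 4/7)
  u_3 = (7/19, 21/19, -21/19)

Apply the Gram-Schmidt recurrence
  u_1 = v_1
  u_i = v_i − Σ_{j<i} ((v_i · u_j) / (u_j · u_j)) · u_j.

Step by step this gives:
  u_1 = (-3, -1, -2)
  u_2 = (-9/14, 11/14, 4/7)
  u_3 = (7/19, 21/19, -21/19)

Orthogonality check:
  u_2 · u_1 = 0 (should be 0)
  u_3 · u_1 = 0 (should be 0)
  u_3 · u_2 = 0 (should be 0)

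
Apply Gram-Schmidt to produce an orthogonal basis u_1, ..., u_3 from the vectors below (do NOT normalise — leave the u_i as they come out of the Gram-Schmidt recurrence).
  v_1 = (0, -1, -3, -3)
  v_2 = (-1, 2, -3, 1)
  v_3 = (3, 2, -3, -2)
Orthogonal basis:
  u_1 = (0, -1, -3, -3)
  u_2 = (-1, 42/19, -45/19, 31/19)
  u_3 = (907/269, 501/269, -18/269, -149/269)

Apply the Gram-Schmidt recurrence
  u_1 = v_1
  u_i = v_i − Σ_{j<i} ((v_i · u_j) / (u_j · u_j)) · u_j.

Step by step this gives:
  u_1 = (0, -1, -3, -3)
  u_2 = (-1, 42/19, -45/19, 31/19)
  u_3 = (907/269, 501/269, -18/269, -149/269)

Orthogonality check:
  u_2 · u_1 = 0 (should be 0)
  u_3 · u_1 = 0 (should be 0)
  u_3 · u_2 = 0 (should be 0)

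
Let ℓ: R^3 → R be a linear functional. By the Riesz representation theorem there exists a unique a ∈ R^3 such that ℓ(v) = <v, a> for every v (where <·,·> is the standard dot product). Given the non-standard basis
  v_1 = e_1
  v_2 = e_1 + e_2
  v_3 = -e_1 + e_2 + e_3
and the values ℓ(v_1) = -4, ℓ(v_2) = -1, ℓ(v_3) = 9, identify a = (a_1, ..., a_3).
a = (-4, 3, 2)

Write a = (a_1, ..., a_3) in the standard basis. For each basis vector v_i, ℓ(v_i) = <v_i, a> is a linear equation in the a_j's. Collect the n equations into a matrix system V a = ℓ, where row i of V is v_i (expressed in the standard basis). Since V is invertible (lower-triangular with 1s on the diagonal, up to permutation), solve by back-substitution:
  V =
[[1, 0, 0],
 [1, 1, 0],
 [-1, 1, 1]]
  V a = (-4, -1, 9)
Solving gives a = (-4, 3, 2).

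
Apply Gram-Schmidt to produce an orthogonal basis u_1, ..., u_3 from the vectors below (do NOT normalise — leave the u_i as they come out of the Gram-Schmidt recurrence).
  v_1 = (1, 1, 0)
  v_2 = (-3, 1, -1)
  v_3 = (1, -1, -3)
Orthogonal basis:
  u_1 = (1, 1, 0)
  u_2 = (-2, 2, -1)
  u_3 = (7/9, -7/9, -28/9)

Apply the Gram-Schmidt recurrence
  u_1 = v_1
  u_i = v_i − Σ_{j<i} ((v_i · u_j) / (u_j · u_j)) · u_j.

Step by step this gives:
  u_1 = (1, 1, 0)
  u_2 = (-2, 2, -1)
  u_3 = (7/9, -7/9, -28/9)

Orthogonality check:
  u_2 · u_1 = 0 (should be 0)
  u_3 · u_1 = 0 (should be 0)
  u_3 · u_2 = 0 (should be 0)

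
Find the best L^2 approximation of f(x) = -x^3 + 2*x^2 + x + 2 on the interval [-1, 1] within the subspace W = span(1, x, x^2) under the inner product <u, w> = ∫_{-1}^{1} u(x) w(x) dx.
g(x) = 2*x^2 + 2*x/5 + 2

The best approximation g ∈ W is the orthogonal projection of f onto W. Writing g = a_0 + a_1 x + a_2 x^2, the coefficients solve the normal equations G · a = b where
  G_{ij} = <φ_i, φ_j> and b_i = <f, φ_i>, with φ_0 = 1, φ_1 = x, φ_2 = x^2.
G =
  [2, 0, 2/3]
  [0, 2/3, 0]
  [2/3, 0, 2/5],
b = (16/3, 4/15, 32/15).
Solving gives a_0 = 2, a_1 = 2/5, a_2 = 2, so
  g(x) = 2*x^2 + 2*x/5 + 2.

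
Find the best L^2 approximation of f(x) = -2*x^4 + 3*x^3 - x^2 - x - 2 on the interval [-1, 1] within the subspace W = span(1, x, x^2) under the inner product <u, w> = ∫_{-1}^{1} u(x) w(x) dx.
g(x) = -19*x^2/7 + 4*x/5 - 64/35

The best approximation g ∈ W is the orthogonal projection of f onto W. Writing g = a_0 + a_1 x + a_2 x^2, the coefficients solve the normal equations G · a = b where
  G_{ij} = <φ_i, φ_j> and b_i = <f, φ_i>, with φ_0 = 1, φ_1 = x, φ_2 = x^2.
G =
  [2, 0, 2/3]
  [0, 2/3, 0]
  [2/3, 0, 2/5],
b = (-82/15, 8/15, -242/105).
Solving gives a_0 = -64/35, a_1 = 4/5, a_2 = -19/7, so
  g(x) = -19*x^2/7 + 4*x/5 - 64/35.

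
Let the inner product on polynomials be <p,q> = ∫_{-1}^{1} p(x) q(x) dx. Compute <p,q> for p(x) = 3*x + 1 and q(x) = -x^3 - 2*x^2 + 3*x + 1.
<p,q> = 82/15

Expand the product: p(x)·q(x) = -3*x^4 - 7*x^3 + 7*x^2 + 6*x + 1.
∫_{-1}^{1} of each monomial x^k gives [2/(k+1) if k even, 0 if k odd]. Integrating term-by-term (or equivalently evaluating the antiderivative F(x) = -3*x^5/5 - 7*x^4/4 + 7*x^3/3 + 3*x^2 + x at the endpoints):
  F(1) − F(−1) = 239/60 − (-89/60) = 82/15.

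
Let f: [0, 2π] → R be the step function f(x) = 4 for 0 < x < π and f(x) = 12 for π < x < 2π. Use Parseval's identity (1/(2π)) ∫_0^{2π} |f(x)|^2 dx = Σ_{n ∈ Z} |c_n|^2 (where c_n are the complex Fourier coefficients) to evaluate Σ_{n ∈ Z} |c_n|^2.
Σ |c_n|^2 = 80

Parseval equates the L^2 energy of f (normalised by 1/(2π)) with the ℓ^2 sum of its Fourier coefficients: (1/(2π)) ∫_0^{2π} |f|^2 = Σ |c_n|^2.
Compute the left side: (1/(2π)) [∫_0^π 4^2 dx + ∫_π^{2π} 12^2 dx] = (1/(2π)) · (16π + 144π) = (16 + 144)/2 = 80.
So Σ_{n ∈ Z} |c_n|^2 = 80.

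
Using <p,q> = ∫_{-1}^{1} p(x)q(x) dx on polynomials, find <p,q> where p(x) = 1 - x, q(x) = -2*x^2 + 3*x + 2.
<p,q> = 2/3

Expand the product: p(x)·q(x) = 2*x^3 - 5*x^2 + x + 2.
∫_{-1}^{1} of each monomial x^k gives [2/(k+1) if k even, 0 if k odd]. Integrating term-by-term (or equivalently evaluating the antiderivative F(x) = x^4/2 - 5*x^3/3 + x^2/2 + 2*x at the endpoints):
  F(1) − F(−1) = 4/3 − (2/3) = 2/3.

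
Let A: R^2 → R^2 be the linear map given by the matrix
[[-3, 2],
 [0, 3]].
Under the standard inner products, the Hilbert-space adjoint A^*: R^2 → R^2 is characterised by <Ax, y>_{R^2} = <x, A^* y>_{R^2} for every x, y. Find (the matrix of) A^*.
A^* = A^T =
[[-3, 0],
 [2, 3]]

For real matrices with standard dot products, the defining identity <Ax, y> = <x, A^* y> gives (Ax)^T y = x^T (A^*) y, i.e. x^T A^T y = x^T (A^*) y. Since this holds for all x, y, we must have A^* = A^T. Therefore
A^* =
[[-3, 0],
 [2, 3]].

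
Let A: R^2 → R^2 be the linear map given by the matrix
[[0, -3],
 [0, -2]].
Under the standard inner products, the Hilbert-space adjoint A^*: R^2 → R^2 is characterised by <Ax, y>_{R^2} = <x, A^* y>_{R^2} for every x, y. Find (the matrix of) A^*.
A^* = A^T =
[[0, 0],
 [-3, -2]]

For real matrices with standard dot products, the defining identity <Ax, y> = <x, A^* y> gives (Ax)^T y = x^T (A^*) y, i.e. x^T A^T y = x^T (A^*) y. Since this holds for all x, y, we must have A^* = A^T. Therefore
A^* =
[[0, 0],
 [-3, -2]].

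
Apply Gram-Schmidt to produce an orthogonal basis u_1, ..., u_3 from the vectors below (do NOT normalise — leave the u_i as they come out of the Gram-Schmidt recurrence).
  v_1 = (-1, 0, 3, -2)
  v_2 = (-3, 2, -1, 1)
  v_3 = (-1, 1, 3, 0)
Orthogonal basis:
  u_1 = (-1, 0, 3, -2)
  u_2 = (-22/7, 2, -4/7, 5/7)
  u_3 = (46/103, 55/103, 102/103, 130/103)

Apply the Gram-Schmidt recurrence
  u_1 = v_1
  u_i = v_i − Σ_{j<i} ((v_i · u_j) / (u_j · u_j)) · u_j.

Step by step this gives:
  u_1 = (-1, 0, 3, -2)
  u_2 = (-22/7, 2, -4/7, 5/7)
  u_3 = (46/103, 55/103, 102/103, 130/103)

Orthogonality check:
  u_2 · u_1 = 0 (should be 0)
  u_3 · u_1 = 0 (should be 0)
  u_3 · u_2 = 0 (should be 0)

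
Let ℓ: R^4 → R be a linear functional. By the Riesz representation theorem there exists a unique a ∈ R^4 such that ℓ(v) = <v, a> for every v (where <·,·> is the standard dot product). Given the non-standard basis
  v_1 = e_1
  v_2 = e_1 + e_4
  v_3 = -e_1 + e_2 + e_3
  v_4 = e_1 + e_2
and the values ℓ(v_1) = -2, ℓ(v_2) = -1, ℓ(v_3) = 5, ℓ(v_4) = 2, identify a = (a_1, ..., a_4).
a = (-2, 4, -1, 1)

Write a = (a_1, ..., a_4) in the standard basis. For each basis vector v_i, ℓ(v_i) = <v_i, a> is a linear equation in the a_j's. Collect the n equations into a matrix system V a = ℓ, where row i of V is v_i (expressed in the standard basis). Since V is invertible (lower-triangular with 1s on the diagonal, up to permutation), solve by back-substitution:
  V =
[[1, 0, 0, 0],
 [1, 0, 0, 1],
 [-1, 1, 1, 0],
 [1, 1, 0, 0]]
  V a = (-2, -1, 5, 2)
Solving gives a = (-2, 4, -1, 1).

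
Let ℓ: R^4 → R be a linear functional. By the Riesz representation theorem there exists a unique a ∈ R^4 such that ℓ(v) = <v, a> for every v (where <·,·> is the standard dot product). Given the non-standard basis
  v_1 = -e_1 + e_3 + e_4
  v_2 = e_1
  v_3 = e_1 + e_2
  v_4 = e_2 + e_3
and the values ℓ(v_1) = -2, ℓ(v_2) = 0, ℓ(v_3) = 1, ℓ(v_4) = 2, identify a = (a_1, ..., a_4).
a = (0, 1, 1, -3)

Write a = (a_1, ..., a_4) in the standard basis. For each basis vector v_i, ℓ(v_i) = <v_i, a> is a linear equation in the a_j's. Collect the n equations into a matrix system V a = ℓ, where row i of V is v_i (expressed in the standard basis). Since V is invertible (lower-triangular with 1s on the diagonal, up to permutation), solve by back-substitution:
  V =
[[-1, 0, 1, 1],
 [1, 0, 0, 0],
 [1, 1, 0, 0],
 [0, 1, 1, 0]]
  V a = (-2, 0, 1, 2)
Solving gives a = (0, 1, 1, -3).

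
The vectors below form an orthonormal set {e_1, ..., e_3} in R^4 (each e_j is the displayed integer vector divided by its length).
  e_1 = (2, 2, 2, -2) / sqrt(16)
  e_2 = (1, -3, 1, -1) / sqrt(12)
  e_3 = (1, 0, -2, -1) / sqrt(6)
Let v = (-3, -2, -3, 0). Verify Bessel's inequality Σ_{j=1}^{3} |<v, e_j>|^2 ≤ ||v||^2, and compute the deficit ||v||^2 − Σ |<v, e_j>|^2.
Σ |<v, e_j>|^2 = 35/2; ||v||^2 = 22; deficit = 9/2

Write each e_j = u_j / sqrt(<u_j, u_j>) where u_j is the displayed integer vector. Then <v, e_j> = <v, u_j> / sqrt(<u_j, u_j>), so |<v, e_j>|^2 = <v, u_j>^2 / <u_j, u_j>.
Coefficients: <v, e_1> = -16/sqrt(16), <v, e_2> = 0/sqrt(12), <v, e_3> = 3/sqrt(6).
Square and sum: Σ |<v, e_j>|^2 = 35/2.
Compute ||v||^2 = v·v = 22.
Deficit = 22 − 35/2 = 9/2 ≥ 0, confirming Bessel's inequality. (The deficit equals ||v − Σ <v,e_j> e_j||^2, the squared distance from v to span{e_j}.)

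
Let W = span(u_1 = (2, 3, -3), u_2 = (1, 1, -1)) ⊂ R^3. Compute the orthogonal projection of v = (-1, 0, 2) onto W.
proj_W(v) = (-1, -1, 1)

Set up U = [u_1 | ... | u_2] ∈ R^(3×2). The projector onto W = col(U) is P = U (U^T U)^(-1) U^T.
Compute U^T U =
  [22, 8]
  [8, 3],
and U^T v = (-8, -3).
Solve U^T U · c = U^T v for the coefficients: c = (0, -1). The projection is proj_W(v) = U c.
Check: (v - proj_W(v)) · u_1 = 0  (should be 0).
Check: (v - proj_W(v)) · u_2 = 0  (should be 0).
Result: proj_W(v) = (-1, -1, 1).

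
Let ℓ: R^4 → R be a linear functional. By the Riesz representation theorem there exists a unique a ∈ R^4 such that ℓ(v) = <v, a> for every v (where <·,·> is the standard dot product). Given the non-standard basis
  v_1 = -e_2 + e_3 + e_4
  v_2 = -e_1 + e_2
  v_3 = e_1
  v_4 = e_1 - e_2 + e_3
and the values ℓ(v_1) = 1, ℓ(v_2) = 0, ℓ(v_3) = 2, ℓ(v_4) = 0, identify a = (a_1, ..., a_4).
a = (2, 2, 0, 3)

Write a = (a_1, ..., a_4) in the standard basis. For each basis vector v_i, ℓ(v_i) = <v_i, a> is a linear equation in the a_j's. Collect the n equations into a matrix system V a = ℓ, where row i of V is v_i (expressed in the standard basis). Since V is invertible (lower-triangular with 1s on the diagonal, up to permutation), solve by back-substitution:
  V =
[[0, -1, 1, 1],
 [-1, 1, 0, 0],
 [1, 0, 0, 0],
 [1, -1, 1, 0]]
  V a = (1, 0, 2, 0)
Solving gives a = (2, 2, 0, 3).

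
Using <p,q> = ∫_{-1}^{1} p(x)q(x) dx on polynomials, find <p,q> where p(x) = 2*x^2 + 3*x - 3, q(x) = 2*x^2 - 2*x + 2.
<p,q> = -236/15

Expand the product: p(x)·q(x) = 4*x^4 + 2*x^3 - 8*x^2 + 12*x - 6.
∫_{-1}^{1} of each monomial x^k gives [2/(k+1) if k even, 0 if k odd]. Integrating term-by-term (or equivalently evaluating the antiderivative F(x) = 4*x^5/5 + x^4/2 - 8*x^3/3 + 6*x^2 - 6*x at the endpoints):
  F(1) − F(−1) = -41/30 − (431/30) = -236/15.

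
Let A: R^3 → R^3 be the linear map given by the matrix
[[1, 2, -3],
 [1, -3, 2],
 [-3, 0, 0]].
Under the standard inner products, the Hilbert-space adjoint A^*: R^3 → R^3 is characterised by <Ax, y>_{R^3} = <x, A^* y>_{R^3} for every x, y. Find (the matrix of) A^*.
A^* = A^T =
[[1, 1, -3],
 [2, -3, 0],
 [-3, 2, 0]]

For real matrices with standard dot products, the defining identity <Ax, y> = <x, A^* y> gives (Ax)^T y = x^T (A^*) y, i.e. x^T A^T y = x^T (A^*) y. Since this holds for all x, y, we must have A^* = A^T. Therefore
A^* =
[[1, 1, -3],
 [2, -3, 0],
 [-3, 2, 0]].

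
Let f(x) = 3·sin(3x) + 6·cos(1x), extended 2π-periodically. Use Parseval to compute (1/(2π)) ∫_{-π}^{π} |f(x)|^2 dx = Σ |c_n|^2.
Σ |c_n|^2 = 45/2

Expand |f|^2 and use orthogonality of {sin(nx), cos(mx)} on [-π, π]:
  ∫_{-π}^{π} sin(nx)^2 dx = π, ∫ cos(mx)^2 dx = π, and cross terms integrate to 0.
So ∫_{-π}^{π} f(x)^2 dx = 3^2 · π + 6^2 · π = (9 + 36)π.
Divide by 2π: (9 + 36)/2 = 45/2.
By Parseval, this equals Σ |c_n|^2.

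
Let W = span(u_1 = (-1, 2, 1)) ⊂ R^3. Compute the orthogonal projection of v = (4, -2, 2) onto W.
proj_W(v) = (1, -2, -1)

Set up U = [u_1 | ... | u_1] ∈ R^(3×1). The projector onto W = col(U) is P = U (U^T U)^(-1) U^T.
Compute U^T U =
  [6],
and U^T v = (-6).
Solve U^T U · c = U^T v for the coefficients: c = (-1). The projection is proj_W(v) = U c.
Check: (v - proj_W(v)) · u_1 = 0  (should be 0).
Result: proj_W(v) = (1, -2, -1).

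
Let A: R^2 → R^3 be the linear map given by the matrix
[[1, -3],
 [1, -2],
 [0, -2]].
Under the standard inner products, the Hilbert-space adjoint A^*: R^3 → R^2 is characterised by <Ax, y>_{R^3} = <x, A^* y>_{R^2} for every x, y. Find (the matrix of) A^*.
A^* = A^T =
[[1, 1, 0],
 [-3, -2, -2]]

For real matrices with standard dot products, the defining identity <Ax, y> = <x, A^* y> gives (Ax)^T y = x^T (A^*) y, i.e. x^T A^T y = x^T (A^*) y. Since this holds for all x, y, we must have A^* = A^T. Therefore
A^* =
[[1, 1, 0],
 [-3, -2, -2]].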